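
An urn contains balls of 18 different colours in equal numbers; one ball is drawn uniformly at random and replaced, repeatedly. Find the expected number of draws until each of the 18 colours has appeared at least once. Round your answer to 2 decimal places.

The wait to go from k to k+1 distinct colours is geometric with mean 18/(18-k).
E[T] = 18/18 + 18/17 + 18/16 + ... + 18/2 + 18/1 = 18·H_{18}.
H_{18} = 3.495, so E[T] = 62.912.

62.91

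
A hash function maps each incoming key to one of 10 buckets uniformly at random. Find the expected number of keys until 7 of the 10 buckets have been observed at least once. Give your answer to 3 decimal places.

10.956

Going from k to k+1 distinct takes a geometric number of keys with mean 10/(10-k).
Sum over k = 0,...,6: E = 10/10 + 10/9 + 10/8 + ... + 10/5 + 10/4 = 10.9563.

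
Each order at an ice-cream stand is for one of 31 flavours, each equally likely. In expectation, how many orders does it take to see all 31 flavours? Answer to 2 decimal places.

The wait to go from k to k+1 distinct flavours is geometric with mean 31/(31-k).
E[T] = 31/31 + 31/30 + 31/29 + ... + 31/2 + 31/1 = 31·H_{31}.
H_{31} = 4.027, so E[T] = 124.845.

124.84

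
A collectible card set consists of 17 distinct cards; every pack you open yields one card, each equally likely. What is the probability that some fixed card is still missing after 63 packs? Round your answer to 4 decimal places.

0.0219

Each pack misses the fixed card with probability (17-1)/17 = 16/17, independently.
P(still missing after 63) = (16/17)^63 = 0.02194.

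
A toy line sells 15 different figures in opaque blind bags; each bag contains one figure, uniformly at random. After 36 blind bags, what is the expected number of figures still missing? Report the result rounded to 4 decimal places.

For each figure, P(unseen after 36) = (14/15)^36 = 0.08343.
By linearity of expectation, E[unseen] = 15·(14/15)^36 = 1.25145.

1.2515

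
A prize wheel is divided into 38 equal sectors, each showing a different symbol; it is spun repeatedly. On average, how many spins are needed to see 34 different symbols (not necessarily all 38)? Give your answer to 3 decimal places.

81.494

Going from k to k+1 distinct takes a geometric number of spins with mean 38/(38-k).
Sum over k = 0,...,33: E = 38/38 + 38/37 + 38/36 + ... + 38/6 + 38/5 = 81.4936.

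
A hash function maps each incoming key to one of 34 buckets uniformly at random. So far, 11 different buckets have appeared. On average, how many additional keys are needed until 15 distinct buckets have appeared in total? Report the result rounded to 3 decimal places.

6.343

From k distinct to k+1 distinct takes on average 34/(34-k) keys.
Sum over k = 11,...,14: E = 34/23 + 34/22 + 34/21 + 34/20 = 6.3428.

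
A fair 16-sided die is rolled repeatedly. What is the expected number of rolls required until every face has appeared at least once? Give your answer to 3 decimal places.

54.092

After k distinct faces have appeared, the next roll gives a new one with probability (16-k)/16, so the expected wait for the (k+1)-th is 16/(16-k).
E[T] = 16/16 + 16/15 + 16/14 + ... + 16/2 + 16/1 = 16·H_{16}.
H_{16} = 3.3807, so E[T] = 54.0917.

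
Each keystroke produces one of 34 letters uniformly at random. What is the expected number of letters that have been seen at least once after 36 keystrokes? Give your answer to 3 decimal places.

22.392

For each letter, P(seen in 36 keystrokes) = 1 - (33/34)^36 = 0.6586.
By linearity of expectation, E[distinct seen] = 34·(1 - (33/34)^36) = 22.3925.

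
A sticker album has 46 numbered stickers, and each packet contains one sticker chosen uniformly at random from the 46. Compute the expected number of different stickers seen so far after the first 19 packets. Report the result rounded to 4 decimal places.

15.7032

For each sticker, P(seen in 19 packets) = 1 - (45/46)^19 = 0.34137.
By linearity of expectation, E[distinct seen] = 46·(1 - (45/46)^19) = 15.70320.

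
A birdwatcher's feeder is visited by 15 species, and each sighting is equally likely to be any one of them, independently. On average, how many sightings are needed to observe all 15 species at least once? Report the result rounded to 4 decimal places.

The wait to go from k to k+1 distinct species is geometric with mean 15/(15-k).
E[T] = 15/15 + 15/14 + 15/13 + ... + 15/2 + 15/1 = 15·H_{15}.
H_{15} = 3.31823, so E[T] = 49.77343.

49.7734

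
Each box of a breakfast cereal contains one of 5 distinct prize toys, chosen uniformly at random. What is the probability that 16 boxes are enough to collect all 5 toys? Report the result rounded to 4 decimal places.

0.8621

Let A_i be the event that toy i is missing after 16 boxes. By inclusion–exclusion on the A_i,
P(all seen) = Σ_{j=0}^{5} (-1)^j C(5,j)((5-j)/5)^16
= 1.00000 - 0.14074 + 0.00282 - 0.00000 + 0.00000 - 0.00000
= 0.86208.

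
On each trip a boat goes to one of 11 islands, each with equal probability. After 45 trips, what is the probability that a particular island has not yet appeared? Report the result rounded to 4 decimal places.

On each trip the fixed island fails to appear with probability 10/11.
P(still missing after 45) = (10/11)^45 = 0.01372.

0.0137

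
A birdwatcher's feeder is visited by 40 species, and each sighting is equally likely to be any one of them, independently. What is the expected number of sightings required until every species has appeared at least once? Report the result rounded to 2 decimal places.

171.14

Split into phases: going from k distinct to k+1 distinct takes on average 40/(40-k) sightings.
E[T] = 40/40 + 40/39 + 40/38 + ... + 40/2 + 40/1 = 40·H_{40}.
H_{40} = 4.279, so E[T] = 171.142.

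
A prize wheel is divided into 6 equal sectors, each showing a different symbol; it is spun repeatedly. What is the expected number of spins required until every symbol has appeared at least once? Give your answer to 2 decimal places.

14.70

The wait to go from k to k+1 distinct symbols is geometric with mean 6/(6-k).
E[T] = 6/6 + 6/5 + 6/4 + 6/3 + 6/2 + 6/1 = 6·H_{6}.
H_{6} = 2.450, so E[T] = 14.700.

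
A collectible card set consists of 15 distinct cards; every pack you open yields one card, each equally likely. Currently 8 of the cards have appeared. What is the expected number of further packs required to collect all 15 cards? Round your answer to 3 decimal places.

From k distinct to k+1 distinct takes on average 15/(15-k) packs.
Sum over k = 8,...,14: E = 15/7 + 15/6 + 15/5 + ... + 15/2 + 15/1 = 38.8929.

38.893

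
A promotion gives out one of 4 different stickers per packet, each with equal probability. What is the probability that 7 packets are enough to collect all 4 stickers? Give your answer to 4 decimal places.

0.5127

Let A_i be the event that sticker i is missing after 7 packets. By inclusion–exclusion on the A_i,
P(all seen) = Σ_{j=0}^{4} (-1)^j C(4,j)((4-j)/4)^7
= 1.00000 - 0.53394 + 0.04688 - 0.00024 + 0.00000
= 0.51270.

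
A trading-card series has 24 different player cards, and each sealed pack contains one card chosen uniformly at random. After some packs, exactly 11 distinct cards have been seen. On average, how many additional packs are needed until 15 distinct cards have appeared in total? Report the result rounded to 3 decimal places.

8.428

From k distinct to k+1 distinct takes on average 24/(24-k) packs.
Sum over k = 11,...,14: E = 24/13 + 24/12 + 24/11 + 24/10 = 8.4280.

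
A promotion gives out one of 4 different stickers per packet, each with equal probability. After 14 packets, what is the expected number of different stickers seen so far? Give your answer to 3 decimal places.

3.929

For each sticker, P(seen in 14 packets) = 1 - (3/4)^14 = 0.9822.
By linearity of expectation, E[distinct seen] = 4·(1 - (3/4)^14) = 3.9287.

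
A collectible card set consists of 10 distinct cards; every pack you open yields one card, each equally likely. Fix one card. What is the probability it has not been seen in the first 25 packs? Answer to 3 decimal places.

On each pack the fixed card fails to appear with probability 9/10.
P(still missing after 25) = (9/10)^25 = 0.0718.

0.072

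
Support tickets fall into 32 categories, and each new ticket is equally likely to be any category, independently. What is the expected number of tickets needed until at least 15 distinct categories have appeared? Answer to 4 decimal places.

19.8062

Going from k to k+1 distinct takes a geometric number of tickets with mean 32/(32-k).
Sum over k = 0,...,14: E = 32/32 + 32/31 + 32/30 + ... + 32/19 + 32/18 = 19.80617.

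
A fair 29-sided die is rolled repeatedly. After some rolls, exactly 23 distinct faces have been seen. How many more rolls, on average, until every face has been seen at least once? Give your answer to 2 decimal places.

71.05

The wait to go from k to k+1 distinct faces is geometric with mean 29/(29-k).
Sum over k = 23,...,28: E = 29/6 + 29/5 + 29/4 + 29/3 + 29/2 + 29/1 = 71.050.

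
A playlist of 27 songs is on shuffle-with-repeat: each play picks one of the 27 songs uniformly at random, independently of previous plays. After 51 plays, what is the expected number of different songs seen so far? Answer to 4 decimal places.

For each song, P(seen in 51 plays) = 1 - (26/27)^51 = 0.85409.
By linearity of expectation, E[distinct seen] = 27·(1 - (26/27)^51) = 23.06040.

23.0604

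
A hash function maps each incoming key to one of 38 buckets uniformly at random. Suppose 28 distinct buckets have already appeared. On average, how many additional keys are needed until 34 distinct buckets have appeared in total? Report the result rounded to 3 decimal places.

From k distinct to k+1 distinct takes on average 38/(38-k) keys.
Sum over k = 28,...,33: E = 38/10 + 38/9 + 38/8 + 38/7 + 38/6 + 38/5 = 32.1341.

32.134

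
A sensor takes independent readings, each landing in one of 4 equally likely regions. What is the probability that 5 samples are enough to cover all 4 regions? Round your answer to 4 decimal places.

Let A_i be the event that region i is missing after 5 samples. By inclusion–exclusion on the A_i,
P(all seen) = Σ_{j=0}^{4} (-1)^j C(4,j)((4-j)/4)^5
= 1.00000 - 0.94922 + 0.18750 - 0.00391 + 0.00000
= 0.23438.

0.2344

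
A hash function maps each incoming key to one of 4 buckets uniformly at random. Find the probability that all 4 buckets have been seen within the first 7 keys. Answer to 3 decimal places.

By inclusion–exclusion over which buckets are missing,
P(all seen) = Σ_{j=0}^{4} (-1)^j C(4,j)((4-j)/4)^7
= 1.0000 - 0.5339 + 0.0469 - 0.0002 + 0.0000
= 0.5127.

0.513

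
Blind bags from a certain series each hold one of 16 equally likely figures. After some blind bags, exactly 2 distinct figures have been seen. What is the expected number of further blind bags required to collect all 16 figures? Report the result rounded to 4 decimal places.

52.0250

From k distinct to k+1 distinct takes on average 16/(16-k) blind bags.
Sum over k = 2,...,15: E = 16/14 + 16/13 + 16/12 + ... + 16/2 + 16/1 = 52.02500.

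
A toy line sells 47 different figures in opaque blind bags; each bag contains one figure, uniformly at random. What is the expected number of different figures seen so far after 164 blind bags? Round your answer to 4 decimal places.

For each figure, P(seen in 164 blind bags) = 1 - (46/47)^164 = 0.97061.
By linearity of expectation, E[distinct seen] = 47·(1 - (46/47)^164) = 45.61856.

45.6186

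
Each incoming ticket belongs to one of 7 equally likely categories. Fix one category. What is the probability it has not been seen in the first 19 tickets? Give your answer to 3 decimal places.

Each ticket misses the fixed category with probability (7-1)/7 = 6/7, independently.
P(still missing after 19) = (6/7)^19 = 0.0535.

0.053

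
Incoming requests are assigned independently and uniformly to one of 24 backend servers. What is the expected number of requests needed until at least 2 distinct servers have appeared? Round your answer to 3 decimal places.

With k distinct servers already seen, the next new one arrives after an expected 24/(24-k) requests.
Sum over k = 0,...,1: E = 24/24 + 24/23 = 2.0435.

2.043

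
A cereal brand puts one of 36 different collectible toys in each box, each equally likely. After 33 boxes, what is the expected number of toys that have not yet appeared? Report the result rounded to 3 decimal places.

14.209

For each toy, P(unseen after 33) = (35/36)^33 = 0.3947.
By linearity of expectation, E[unseen] = 36·(35/36)^33 = 14.2091.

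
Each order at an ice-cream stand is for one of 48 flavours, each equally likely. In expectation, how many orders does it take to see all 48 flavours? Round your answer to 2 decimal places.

214.02

After k distinct flavours have appeared, the next order gives a new one with probability (48-k)/48, so the expected wait for the (k+1)-th is 48/(48-k).
E[T] = 48/48 + 48/47 + 48/46 + ... + 48/2 + 48/1 = 48·H_{48}.
H_{48} = 4.459, so E[T] = 214.022.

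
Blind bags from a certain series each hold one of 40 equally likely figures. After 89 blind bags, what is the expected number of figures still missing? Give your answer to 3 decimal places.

For each figure, P(unseen after 89) = (39/40)^89 = 0.1051.
By linearity of expectation, E[unseen] = 40·(39/40)^89 = 4.2021.

4.202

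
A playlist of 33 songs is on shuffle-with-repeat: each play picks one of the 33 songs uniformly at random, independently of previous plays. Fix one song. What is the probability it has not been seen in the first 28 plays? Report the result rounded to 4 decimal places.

0.4225

Each play misses the fixed song with probability (33-1)/33 = 32/33, independently.
P(still missing after 28) = (32/33)^28 = 0.42248.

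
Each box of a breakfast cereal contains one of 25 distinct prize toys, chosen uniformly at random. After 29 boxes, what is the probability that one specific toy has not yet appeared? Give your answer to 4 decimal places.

0.3061

On each box the fixed toy fails to appear with probability 24/25.
P(still missing after 29) = (24/25)^29 = 0.30610.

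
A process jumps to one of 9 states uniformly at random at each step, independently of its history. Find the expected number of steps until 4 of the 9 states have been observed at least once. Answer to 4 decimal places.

With k distinct states already seen, the next new one arrives after an expected 9/(9-k) steps.
Sum over k = 0,...,3: E = 9/9 + 9/8 + 9/7 + 9/6 = 4.91071.

4.9107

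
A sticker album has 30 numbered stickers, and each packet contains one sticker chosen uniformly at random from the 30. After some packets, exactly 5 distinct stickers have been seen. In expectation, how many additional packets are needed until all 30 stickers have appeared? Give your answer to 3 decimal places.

From k distinct to k+1 distinct takes on average 30/(30-k) packets.
Sum over k = 5,...,29: E = 30/25 + 30/24 + 30/23 + ... + 30/2 + 30/1 = 114.4787.

114.479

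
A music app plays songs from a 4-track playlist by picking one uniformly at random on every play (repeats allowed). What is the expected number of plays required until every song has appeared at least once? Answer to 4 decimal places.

Split into phases: going from k distinct to k+1 distinct takes on average 4/(4-k) plays.
E[T] = 4/4 + 4/3 + 4/2 + 4/1 = 4·H_{4}.
H_{4} = 2.08333, so E[T] = 8.33333.

8.3333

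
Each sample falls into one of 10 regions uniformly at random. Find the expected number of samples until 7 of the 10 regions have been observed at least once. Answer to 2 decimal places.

Going from k to k+1 distinct takes a geometric number of samples with mean 10/(10-k).
Sum over k = 0,...,6: E = 10/10 + 10/9 + 10/8 + ... + 10/5 + 10/4 = 10.956.

10.96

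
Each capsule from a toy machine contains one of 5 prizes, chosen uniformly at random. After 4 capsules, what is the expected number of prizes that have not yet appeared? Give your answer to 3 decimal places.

2.048

For each prize, P(unseen after 4) = (4/5)^4 = 0.4096.
By linearity of expectation, E[unseen] = 5·(4/5)^4 = 2.0480.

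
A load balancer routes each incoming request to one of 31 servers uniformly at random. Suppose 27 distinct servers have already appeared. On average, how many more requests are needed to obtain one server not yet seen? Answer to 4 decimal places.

The number of requests until the next new server is geometric with success probability 4/31, so its mean is 31/4.
E = 31/4 = 7.75000.

7.7500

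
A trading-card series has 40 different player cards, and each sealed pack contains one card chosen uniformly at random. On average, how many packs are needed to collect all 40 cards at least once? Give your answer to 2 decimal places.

171.14

Split into phases: going from k distinct to k+1 distinct takes on average 40/(40-k) packs.
E[T] = 40/40 + 40/39 + 40/38 + ... + 40/2 + 40/1 = 40·H_{40}.
H_{40} = 4.279, so E[T] = 171.142.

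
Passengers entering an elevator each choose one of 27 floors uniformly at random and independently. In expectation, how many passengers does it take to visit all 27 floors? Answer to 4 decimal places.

The wait to go from k to k+1 distinct floors is geometric with mean 27/(27-k).
E[T] = 27/27 + 27/26 + 27/25 + ... + 27/2 + 27/1 = 27·H_{27}.
H_{27} = 3.89146, so E[T] = 105.06933.

105.0693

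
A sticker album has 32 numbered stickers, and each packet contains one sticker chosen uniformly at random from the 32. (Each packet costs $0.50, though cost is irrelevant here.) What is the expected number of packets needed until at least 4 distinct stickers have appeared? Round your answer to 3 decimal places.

4.202

Going from k to k+1 distinct takes a geometric number of packets with mean 32/(32-k).
Sum over k = 0,...,3: E = 32/32 + 32/31 + 32/30 + 32/29 = 4.2024.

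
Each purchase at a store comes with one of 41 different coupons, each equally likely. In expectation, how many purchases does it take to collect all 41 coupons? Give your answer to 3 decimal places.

176.420

Split into phases: going from k distinct to k+1 distinct takes on average 41/(41-k) purchases.
E[T] = 41/41 + 41/40 + 41/39 + ... + 41/2 + 41/1 = 41·H_{41}.
H_{41} = 4.3029, so E[T] = 176.4203.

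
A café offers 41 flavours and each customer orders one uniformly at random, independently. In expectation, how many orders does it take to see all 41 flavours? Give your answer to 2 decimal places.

After k distinct flavours have appeared, the next order gives a new one with probability (41-k)/41, so the expected wait for the (k+1)-th is 41/(41-k).
E[T] = 41/41 + 41/40 + 41/39 + ... + 41/2 + 41/1 = 41·H_{41}.
H_{41} = 4.303, so E[T] = 176.420.

176.42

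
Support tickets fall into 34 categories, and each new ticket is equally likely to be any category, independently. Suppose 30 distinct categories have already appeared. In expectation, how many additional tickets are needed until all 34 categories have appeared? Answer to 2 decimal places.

With k distinct categories already seen, the next new one takes an expected 34/(34-k) tickets.
Sum over k = 30,...,33: E = 34/4 + 34/3 + 34/2 + 34/1 = 70.833.

70.83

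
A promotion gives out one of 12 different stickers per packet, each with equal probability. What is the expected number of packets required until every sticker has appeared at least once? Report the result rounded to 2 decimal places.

Split into phases: going from k distinct to k+1 distinct takes on average 12/(12-k) packets.
E[T] = 12/12 + 12/11 + 12/10 + ... + 12/2 + 12/1 = 12·H_{12}.
H_{12} = 3.103, so E[T] = 37.239.

37.24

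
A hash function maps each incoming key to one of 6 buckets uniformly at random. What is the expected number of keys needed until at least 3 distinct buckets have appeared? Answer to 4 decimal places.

Going from k to k+1 distinct takes a geometric number of keys with mean 6/(6-k).
Sum over k = 0,...,2: E = 6/6 + 6/5 + 6/4 = 3.70000.

3.7000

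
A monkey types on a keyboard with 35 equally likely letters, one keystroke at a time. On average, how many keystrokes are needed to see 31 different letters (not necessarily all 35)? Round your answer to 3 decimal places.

Going from k to k+1 distinct takes a geometric number of keystrokes with mean 35/(35-k).
Sum over k = 0,...,30: E = 35/35 + 35/34 + 35/33 + ... + 35/6 + 35/5 = 72.2207.

72.221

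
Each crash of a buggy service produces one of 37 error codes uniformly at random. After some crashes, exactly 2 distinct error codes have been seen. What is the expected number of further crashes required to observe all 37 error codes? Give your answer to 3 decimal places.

153.431

From k distinct to k+1 distinct takes on average 37/(37-k) crashes.
Sum over k = 2,...,36: E = 37/35 + 37/34 + 37/33 + ... + 37/2 + 37/1 = 153.4309.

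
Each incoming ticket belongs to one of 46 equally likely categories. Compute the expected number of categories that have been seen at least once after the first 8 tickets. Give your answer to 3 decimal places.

7.417

For each category, P(seen in 8 tickets) = 1 - (45/46)^8 = 0.1612.
By linearity of expectation, E[distinct seen] = 46·(1 - (45/46)^8) = 7.4171.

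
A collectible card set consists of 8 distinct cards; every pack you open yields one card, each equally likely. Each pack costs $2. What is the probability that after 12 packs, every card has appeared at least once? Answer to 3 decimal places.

0.093

Let A_i be the event that card i is missing after 12 packs. By inclusion–exclusion on the A_i,
P(all seen) = Σ_{j=0}^{8} (-1)^j C(8,j)((8-j)/8)^12
= 1.0000 - 1.6113 + 0.8869 - 0.1990 + 0.0171 - 0.0004 + 0.0000 - 0.0000 + 0.0000
= 0.0933.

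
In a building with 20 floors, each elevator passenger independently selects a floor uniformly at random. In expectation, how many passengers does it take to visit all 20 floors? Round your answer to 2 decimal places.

The wait to go from k to k+1 distinct floors is geometric with mean 20/(20-k).
E[T] = 20/20 + 20/19 + 20/18 + ... + 20/2 + 20/1 = 20·H_{20}.
H_{20} = 3.598, so E[T] = 71.955.

71.95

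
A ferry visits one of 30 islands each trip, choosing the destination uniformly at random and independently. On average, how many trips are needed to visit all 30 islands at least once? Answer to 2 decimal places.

The wait to go from k to k+1 distinct islands is geometric with mean 30/(30-k).
E[T] = 30/30 + 30/29 + 30/28 + ... + 30/2 + 30/1 = 30·H_{30}.
H_{30} = 3.995, so E[T] = 119.850.

119.85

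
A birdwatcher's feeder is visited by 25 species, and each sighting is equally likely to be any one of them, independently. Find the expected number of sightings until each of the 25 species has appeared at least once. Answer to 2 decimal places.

95.40

Split into phases: going from k distinct to k+1 distinct takes on average 25/(25-k) sightings.
E[T] = 25/25 + 25/24 + 25/23 + ... + 25/2 + 25/1 = 25·H_{25}.
H_{25} = 3.816, so E[T] = 95.399.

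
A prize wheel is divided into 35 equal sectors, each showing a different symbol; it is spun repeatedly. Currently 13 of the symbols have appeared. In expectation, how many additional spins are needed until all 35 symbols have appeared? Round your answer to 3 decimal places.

129.178

From k distinct to k+1 distinct takes on average 35/(35-k) spins.
Sum over k = 13,...,34: E = 35/22 + 35/21 + 35/20 + ... + 35/2 + 35/1 = 129.1785.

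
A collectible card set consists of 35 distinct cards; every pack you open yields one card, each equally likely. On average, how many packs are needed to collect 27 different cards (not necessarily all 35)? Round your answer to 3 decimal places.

Going from k to k+1 distinct takes a geometric number of packs with mean 35/(35-k).
Sum over k = 0,...,26: E = 35/35 + 35/34 + 35/33 + ... + 35/10 + 35/9 = 50.0123.

50.012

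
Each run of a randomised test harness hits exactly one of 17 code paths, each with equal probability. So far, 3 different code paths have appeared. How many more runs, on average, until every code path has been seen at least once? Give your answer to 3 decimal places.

The wait to go from k to k+1 distinct code paths is geometric with mean 17/(17-k).
Sum over k = 3,...,16: E = 17/14 + 17/13 + 17/12 + ... + 17/2 + 17/1 = 55.2766.

55.277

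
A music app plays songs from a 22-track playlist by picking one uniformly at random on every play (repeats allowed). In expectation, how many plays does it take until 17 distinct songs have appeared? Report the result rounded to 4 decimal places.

30.9646

With k distinct songs already seen, the next new one arrives after an expected 22/(22-k) plays.
Sum over k = 0,...,16: E = 22/22 + 22/21 + 22/20 + ... + 22/7 + 22/6 = 30.96456.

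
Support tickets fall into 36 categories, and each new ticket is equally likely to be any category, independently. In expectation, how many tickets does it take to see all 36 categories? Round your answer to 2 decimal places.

Split into phases: going from k distinct to k+1 distinct takes on average 36/(36-k) tickets.
E[T] = 36/36 + 36/35 + 36/34 + ... + 36/2 + 36/1 = 36·H_{36}.
H_{36} = 4.175, so E[T] = 150.284.

150.28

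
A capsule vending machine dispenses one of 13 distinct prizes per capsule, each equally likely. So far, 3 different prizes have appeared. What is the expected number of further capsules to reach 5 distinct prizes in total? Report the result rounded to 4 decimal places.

With k distinct prizes already seen, the next new one takes an expected 13/(13-k) capsules.
Sum over k = 3,...,4: E = 13/10 + 13/9 = 2.74444.

2.7444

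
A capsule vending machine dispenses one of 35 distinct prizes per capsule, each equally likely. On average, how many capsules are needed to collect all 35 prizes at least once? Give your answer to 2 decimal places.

145.14

Split into phases: going from k distinct to k+1 distinct takes on average 35/(35-k) capsules.
E[T] = 35/35 + 35/34 + 35/33 + ... + 35/2 + 35/1 = 35·H_{35}.
H_{35} = 4.147, so E[T] = 145.137.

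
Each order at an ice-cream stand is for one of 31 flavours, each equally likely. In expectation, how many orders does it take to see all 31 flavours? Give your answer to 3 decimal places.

124.845

After k distinct flavours have appeared, the next order gives a new one with probability (31-k)/31, so the expected wait for the (k+1)-th is 31/(31-k).
E[T] = 31/31 + 31/30 + 31/29 + ... + 31/2 + 31/1 = 31·H_{31}.
H_{31} = 4.0272, so E[T] = 124.8446.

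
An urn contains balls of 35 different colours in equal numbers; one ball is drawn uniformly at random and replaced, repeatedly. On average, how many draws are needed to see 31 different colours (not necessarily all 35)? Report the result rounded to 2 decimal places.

With k distinct colours already seen, the next new one arrives after an expected 35/(35-k) draws.
Sum over k = 0,...,30: E = 35/35 + 35/34 + 35/33 + ... + 35/6 + 35/5 = 72.221.

72.22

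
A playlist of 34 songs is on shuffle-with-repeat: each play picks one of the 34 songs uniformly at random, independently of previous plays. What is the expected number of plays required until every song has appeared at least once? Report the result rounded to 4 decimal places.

The wait to go from k to k+1 distinct songs is geometric with mean 34/(34-k).
E[T] = 34/34 + 34/33 + 34/32 + ... + 34/2 + 34/1 = 34·H_{34}.
H_{34} = 4.11821, so E[T] = 140.01914.

140.0191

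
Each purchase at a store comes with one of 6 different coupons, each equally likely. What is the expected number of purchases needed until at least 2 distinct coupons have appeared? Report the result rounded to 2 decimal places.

Going from k to k+1 distinct takes a geometric number of purchases with mean 6/(6-k).
Sum over k = 0,...,1: E = 6/6 + 6/5 = 2.200.

2.20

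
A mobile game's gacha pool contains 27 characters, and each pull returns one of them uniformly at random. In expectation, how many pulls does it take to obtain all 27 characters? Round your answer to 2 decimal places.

105.07

The wait to go from k to k+1 distinct characters is geometric with mean 27/(27-k).
E[T] = 27/27 + 27/26 + 27/25 + ... + 27/2 + 27/1 = 27·H_{27}.
H_{27} = 3.891, so E[T] = 105.069.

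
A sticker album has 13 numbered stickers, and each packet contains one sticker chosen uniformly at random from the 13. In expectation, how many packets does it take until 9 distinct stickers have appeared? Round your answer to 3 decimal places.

With k distinct stickers already seen, the next new one arrives after an expected 13/(13-k) packets.
Sum over k = 0,...,8: E = 13/13 + 13/12 + 13/11 + ... + 13/6 + 13/5 = 14.2584.

14.258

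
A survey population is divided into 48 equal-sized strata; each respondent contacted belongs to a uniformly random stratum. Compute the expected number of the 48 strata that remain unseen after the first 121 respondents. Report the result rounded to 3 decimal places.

3.757

For each stratum, P(unseen after 121) = (47/48)^121 = 0.0783.
By linearity of expectation, E[unseen] = 48·(47/48)^121 = 3.7574.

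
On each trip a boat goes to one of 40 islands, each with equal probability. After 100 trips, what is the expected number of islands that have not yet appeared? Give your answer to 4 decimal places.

For each island, P(unseen after 100) = (39/40)^100 = 0.07952.
By linearity of expectation, E[unseen] = 40·(39/40)^100 = 3.18069.

3.1807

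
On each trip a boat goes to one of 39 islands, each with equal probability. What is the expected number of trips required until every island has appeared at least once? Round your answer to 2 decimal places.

165.89

After k distinct islands have appeared, the next trip gives a new one with probability (39-k)/39, so the expected wait for the (k+1)-th is 39/(39-k).
E[T] = 39/39 + 39/38 + 39/37 + ... + 39/2 + 39/1 = 39·H_{39}.
H_{39} = 4.254, so E[T] = 165.888.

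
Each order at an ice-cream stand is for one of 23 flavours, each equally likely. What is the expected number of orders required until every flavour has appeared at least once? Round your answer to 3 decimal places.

85.889

The wait to go from k to k+1 distinct flavours is geometric with mean 23/(23-k).
E[T] = 23/23 + 23/22 + 23/21 + ... + 23/2 + 23/1 = 23·H_{23}.
H_{23} = 3.7343, so E[T] = 85.8887.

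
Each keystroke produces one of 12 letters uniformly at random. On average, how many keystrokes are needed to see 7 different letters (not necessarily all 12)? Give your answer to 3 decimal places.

9.839

With k distinct letters already seen, the next new one arrives after an expected 12/(12-k) keystrokes.
Sum over k = 0,...,6: E = 12/12 + 12/11 + 12/10 + ... + 12/7 + 12/6 = 9.8385.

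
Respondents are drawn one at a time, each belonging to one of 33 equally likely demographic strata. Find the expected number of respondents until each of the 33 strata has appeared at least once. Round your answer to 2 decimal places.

134.93

After k distinct strata have appeared, the next respondent gives a new one with probability (33-k)/33, so the expected wait for the (k+1)-th is 33/(33-k).
E[T] = 33/33 + 33/32 + 33/31 + ... + 33/2 + 33/1 = 33·H_{33}.
H_{33} = 4.089, so E[T] = 134.930.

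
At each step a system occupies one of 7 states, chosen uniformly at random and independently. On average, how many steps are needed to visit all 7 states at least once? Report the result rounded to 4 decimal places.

18.1500

The wait to go from k to k+1 distinct states is geometric with mean 7/(7-k).
E[T] = 7/7 + 7/6 + 7/5 + ... + 7/2 + 7/1 = 7·H_{7}.
H_{7} = 2.59286, so E[T] = 18.15000.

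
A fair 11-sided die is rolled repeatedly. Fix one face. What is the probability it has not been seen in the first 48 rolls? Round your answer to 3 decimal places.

0.010

Each roll misses the fixed face with probability (11-1)/11 = 10/11, independently.
P(still missing after 48) = (10/11)^48 = 0.0103.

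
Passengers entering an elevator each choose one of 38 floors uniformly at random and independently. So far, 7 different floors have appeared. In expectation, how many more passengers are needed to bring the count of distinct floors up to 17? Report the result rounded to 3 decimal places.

The wait to go from k to k+1 distinct floors is geometric with mean 38/(38-k).
Sum over k = 7,...,16: E = 38/31 + 38/30 + 38/29 + ... + 38/23 + 38/22 = 14.5117.

14.512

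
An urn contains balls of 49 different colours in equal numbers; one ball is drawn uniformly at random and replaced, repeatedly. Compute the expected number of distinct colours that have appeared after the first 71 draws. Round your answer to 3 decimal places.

For each colour, P(seen in 71 draws) = 1 - (48/49)^71 = 0.7687.
By linearity of expectation, E[distinct seen] = 49·(1 - (48/49)^71) = 37.6655.

37.666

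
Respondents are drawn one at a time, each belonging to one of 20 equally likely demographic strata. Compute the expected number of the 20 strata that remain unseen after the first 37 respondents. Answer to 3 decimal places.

2.998

For each stratum, P(unseen after 37) = (19/20)^37 = 0.1499.
By linearity of expectation, E[unseen] = 20·(19/20)^37 = 2.9978.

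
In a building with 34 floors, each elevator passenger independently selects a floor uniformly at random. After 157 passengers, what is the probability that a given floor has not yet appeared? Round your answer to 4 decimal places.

0.0092

On each passenger the fixed floor fails to appear with probability 33/34.
P(still missing after 157) = (33/34)^157 = 0.00922.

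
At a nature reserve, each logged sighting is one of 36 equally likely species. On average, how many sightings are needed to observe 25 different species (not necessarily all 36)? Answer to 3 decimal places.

With k distinct species already seen, the next new one arrives after an expected 36/(36-k) sightings.
Sum over k = 0,...,24: E = 36/36 + 36/35 + 36/34 + ... + 36/13 + 36/12 = 41.5685.

41.569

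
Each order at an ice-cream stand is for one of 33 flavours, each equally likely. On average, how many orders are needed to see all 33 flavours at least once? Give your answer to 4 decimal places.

The wait to go from k to k+1 distinct flavours is geometric with mean 33/(33-k).
E[T] = 33/33 + 33/32 + 33/31 + ... + 33/2 + 33/1 = 33·H_{33}.
H_{33} = 4.08880, so E[T] = 134.93034.

134.9303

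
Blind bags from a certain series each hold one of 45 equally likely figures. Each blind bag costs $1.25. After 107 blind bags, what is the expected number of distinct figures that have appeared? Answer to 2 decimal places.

For each figure, P(seen in 107 blind bags) = 1 - (44/45)^107 = 0.910.
By linearity of expectation, E[distinct seen] = 45·(1 - (44/45)^107) = 40.936.

40.94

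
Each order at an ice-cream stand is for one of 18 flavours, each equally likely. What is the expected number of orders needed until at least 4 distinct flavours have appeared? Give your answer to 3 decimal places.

With k distinct flavours already seen, the next new one arrives after an expected 18/(18-k) orders.
Sum over k = 0,...,3: E = 18/18 + 18/17 + 18/16 + 18/15 = 4.3838.

4.384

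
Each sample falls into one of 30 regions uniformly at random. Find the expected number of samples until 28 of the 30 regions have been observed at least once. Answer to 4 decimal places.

Going from k to k+1 distinct takes a geometric number of samples with mean 30/(30-k).
Sum over k = 0,...,27: E = 30/30 + 30/29 + 30/28 + ... + 30/4 + 30/3 = 74.84961.

74.8496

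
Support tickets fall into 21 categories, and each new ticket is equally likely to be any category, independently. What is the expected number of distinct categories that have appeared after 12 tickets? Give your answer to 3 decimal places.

For each category, P(seen in 12 tickets) = 1 - (20/21)^12 = 0.4432.
By linearity of expectation, E[distinct seen] = 21·(1 - (20/21)^12) = 9.3064.

9.306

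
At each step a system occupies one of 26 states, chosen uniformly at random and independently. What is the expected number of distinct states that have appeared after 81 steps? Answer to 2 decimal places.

For each state, P(seen in 81 steps) = 1 - (25/26)^81 = 0.958.
By linearity of expectation, E[distinct seen] = 26·(1 - (25/26)^81) = 24.915.

24.92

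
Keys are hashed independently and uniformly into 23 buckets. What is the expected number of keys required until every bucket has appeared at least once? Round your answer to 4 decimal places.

85.8887

The wait to go from k to k+1 distinct buckets is geometric with mean 23/(23-k).
E[T] = 23/23 + 23/22 + 23/21 + ... + 23/2 + 23/1 = 23·H_{23}.
H_{23} = 3.73429, so E[T] = 85.88870.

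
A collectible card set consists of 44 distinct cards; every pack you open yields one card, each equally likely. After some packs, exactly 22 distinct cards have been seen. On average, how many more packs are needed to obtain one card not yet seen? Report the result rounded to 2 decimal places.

Each pack yields a new card with probability (44-22)/44 = 22/44, so the wait is geometric with mean 44/22.
E = 44/22 = 2.000.

2.00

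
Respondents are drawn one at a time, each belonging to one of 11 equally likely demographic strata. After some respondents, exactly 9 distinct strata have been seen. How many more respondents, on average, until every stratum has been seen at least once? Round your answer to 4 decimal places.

From k distinct to k+1 distinct takes on average 11/(11-k) respondents.
Sum over k = 9,...,10: E = 11/2 + 11/1 = 16.50000.

16.5000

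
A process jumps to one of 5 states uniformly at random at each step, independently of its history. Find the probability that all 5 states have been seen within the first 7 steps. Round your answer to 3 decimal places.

0.215

By inclusion–exclusion over which states are missing,
P(all seen) = Σ_{j=0}^{5} (-1)^j C(5,j)((5-j)/5)^7
= 1.0000 - 1.0486 + 0.2799 - 0.0164 + 0.0001 - 0.0000
= 0.2150.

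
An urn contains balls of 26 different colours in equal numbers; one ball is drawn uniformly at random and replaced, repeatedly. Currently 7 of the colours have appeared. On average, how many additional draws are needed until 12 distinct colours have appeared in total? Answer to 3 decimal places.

7.701

The wait to go from k to k+1 distinct colours is geometric with mean 26/(26-k).
Sum over k = 7,...,11: E = 26/19 + 26/18 + 26/17 + 26/16 + 26/15 = 7.7006.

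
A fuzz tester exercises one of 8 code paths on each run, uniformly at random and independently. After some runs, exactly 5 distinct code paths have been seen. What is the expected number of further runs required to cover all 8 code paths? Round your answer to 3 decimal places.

14.667

The wait to go from k to k+1 distinct code paths is geometric with mean 8/(8-k).
Sum over k = 5,...,7: E = 8/3 + 8/2 + 8/1 = 14.6667.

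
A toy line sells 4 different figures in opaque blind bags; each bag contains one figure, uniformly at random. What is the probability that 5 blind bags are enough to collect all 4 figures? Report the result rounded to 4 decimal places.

0.2344

By inclusion–exclusion over which figures are missing,
P(all seen) = Σ_{j=0}^{4} (-1)^j C(4,j)((4-j)/4)^5
= 1.00000 - 0.94922 + 0.18750 - 0.00391 + 0.00000
= 0.23438.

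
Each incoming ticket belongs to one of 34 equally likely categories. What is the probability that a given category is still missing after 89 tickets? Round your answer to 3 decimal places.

0.070

On each ticket the fixed category fails to appear with probability 33/34.
P(still missing after 89) = (33/34)^89 = 0.0702.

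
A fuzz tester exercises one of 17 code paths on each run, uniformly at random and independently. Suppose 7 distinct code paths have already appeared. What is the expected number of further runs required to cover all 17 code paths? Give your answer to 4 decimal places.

49.7925

From k distinct to k+1 distinct takes on average 17/(17-k) runs.
Sum over k = 7,...,16: E = 17/10 + 17/9 + 17/8 + ... + 17/2 + 17/1 = 49.79246.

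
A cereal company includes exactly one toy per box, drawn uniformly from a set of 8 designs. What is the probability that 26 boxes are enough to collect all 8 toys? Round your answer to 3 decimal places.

0.767

Let A_i be the event that toy i is missing after 26 boxes. By inclusion–exclusion on the A_i,
P(all seen) = Σ_{j=0}^{8} (-1)^j C(8,j)((8-j)/8)^26
= 1.0000 - 0.2485 + 0.0158 - 0.0003 + 0.0000 - 0.0000 + 0.0000 - 0.0000 + 0.0000
= 0.7670.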